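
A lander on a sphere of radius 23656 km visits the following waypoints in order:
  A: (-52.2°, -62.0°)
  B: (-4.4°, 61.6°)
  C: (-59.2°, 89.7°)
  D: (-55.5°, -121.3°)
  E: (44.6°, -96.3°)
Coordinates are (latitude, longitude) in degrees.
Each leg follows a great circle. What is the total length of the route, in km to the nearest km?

Leg A→B: central angle 1.8520 rad, distance 43812.0 km.
Leg B→C: central angle 1.0283 rad, distance 24326.1 km.
Leg C→D: central angle 1.0936 rad, distance 25870.2 km.
Leg D→E: central angle 1.7856 rad, distance 42240.1 km.
Total: 43812.0 + 24326.1 + 25870.2 + 42240.1 ≈ 136248 km.

136248 km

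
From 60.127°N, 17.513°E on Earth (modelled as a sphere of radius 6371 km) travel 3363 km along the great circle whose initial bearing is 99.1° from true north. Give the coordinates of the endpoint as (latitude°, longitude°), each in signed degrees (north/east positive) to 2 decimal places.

Angular distance δ = d/R = 3363/6371 = 0.52786 rad; initial bearing θ = 1.7296 rad.
sin φ₂ = sin φ₁ cos δ + cos φ₁ sin δ cos θ = (0.8671)(0.8639) + (0.4981)(0.5037)(-0.1582) = 0.7094, so φ₂ = 45.19°.
Δλ = atan2(sin θ sin δ cos φ₁, cos δ − sin φ₁ sin φ₂) = atan2(0.2477, 0.2487) = 44.884°.
λ₂ = 17.513° + 44.884° = 62.40°.

45.19°, 62.40°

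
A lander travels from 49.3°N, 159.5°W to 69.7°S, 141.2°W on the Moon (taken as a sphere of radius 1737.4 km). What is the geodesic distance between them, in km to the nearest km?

3631 km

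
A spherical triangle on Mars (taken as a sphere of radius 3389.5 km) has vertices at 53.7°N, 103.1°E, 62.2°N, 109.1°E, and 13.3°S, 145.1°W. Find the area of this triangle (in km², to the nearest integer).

2321736 km²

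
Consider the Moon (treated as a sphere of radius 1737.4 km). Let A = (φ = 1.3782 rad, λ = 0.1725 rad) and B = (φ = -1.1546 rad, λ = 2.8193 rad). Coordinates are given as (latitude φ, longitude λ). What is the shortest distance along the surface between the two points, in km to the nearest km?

With latitudes φ₁ = 78.965°, φ₂ = -66.154° and longitude difference Δλ = 151.650°:
Haversine: a = sin²(Δφ/2) + cos φ₁ cos φ₂ sin²(Δλ/2) = 0.9102 + (0.1914)(0.4043)(0.9400) = 0.98291.
Central angle c = 2·arcsin(√a) = 2.87940 rad.
Distance = R·c = 1737.4 × 2.8794 ≈ 5003 km.

5003 km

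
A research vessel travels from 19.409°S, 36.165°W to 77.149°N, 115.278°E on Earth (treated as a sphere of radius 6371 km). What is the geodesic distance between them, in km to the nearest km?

13404 km

Let φ₁ = -0.3388 rad, φ₂ = 1.3465 rad, and Δλ = 2.6432 rad.
cos c = sin φ₁ sin φ₂ + cos φ₁ cos φ₂ cos Δλ = (-0.3323)(0.9750) + (0.9432)(0.2224)(-0.8783) = -0.50824,
so c = arccos(-0.50824) = 2.10394 rad.
Distance = R·c = 6371 × 2.1039 ≈ 13404 km.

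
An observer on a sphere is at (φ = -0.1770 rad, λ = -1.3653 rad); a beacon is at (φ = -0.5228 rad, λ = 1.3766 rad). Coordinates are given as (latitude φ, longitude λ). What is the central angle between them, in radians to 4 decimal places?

Let φ₁ = -0.1770 rad, φ₂ = -0.5228 rad, and Δλ = 2.7419 rad.
cos c = sin φ₁ sin φ₂ + cos φ₁ cos φ₂ cos Δλ = (-0.1761)(-0.4993) + (0.9844)(0.8664)(-0.9212) = -0.69775,
so c = arccos(-0.69775) = 2.34304 rad.
So the angular separation is 2.3430 rad.

2.3430 rad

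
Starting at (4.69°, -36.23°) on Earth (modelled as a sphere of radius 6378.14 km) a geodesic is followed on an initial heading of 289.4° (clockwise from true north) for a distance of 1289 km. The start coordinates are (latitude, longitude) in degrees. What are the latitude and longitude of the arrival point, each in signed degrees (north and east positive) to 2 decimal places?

8.43°, -47.26°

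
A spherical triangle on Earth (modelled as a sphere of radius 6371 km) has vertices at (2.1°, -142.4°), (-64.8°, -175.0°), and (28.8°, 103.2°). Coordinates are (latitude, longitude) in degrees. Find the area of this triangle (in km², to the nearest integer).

Side lengths (central angles): a = 1.9635, b = 1.9221, c = 1.2395 rad; semiperimeter s = 2.5625.
By l'Huilier's theorem, tan(E/4) = √[tan(s/2) tan((s−a)/2) tan((s−b)/2) tan((s−c)/2)], giving spherical excess E = 1.9097 rad.
Area = E·R² = 1.9097 × (6371)² ≈ 77513878 km².

77513878 km²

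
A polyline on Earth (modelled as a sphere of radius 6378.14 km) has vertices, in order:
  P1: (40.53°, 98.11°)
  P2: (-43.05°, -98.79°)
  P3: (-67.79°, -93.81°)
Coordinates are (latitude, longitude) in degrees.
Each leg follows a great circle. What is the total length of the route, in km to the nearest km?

Leg P1→P2: central angle 2.9177 rad, distance 18609.7 km.
Leg P2→P3: central angle 0.4343 rad, distance 2769.9 km.
Total: 18609.7 + 2769.9 ≈ 21380 km.

21380 km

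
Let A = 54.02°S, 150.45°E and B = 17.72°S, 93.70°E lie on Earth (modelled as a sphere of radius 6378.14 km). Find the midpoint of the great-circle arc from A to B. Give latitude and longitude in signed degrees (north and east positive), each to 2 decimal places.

-39.19°, 114.78°

The central angle between A and B is δ = 0.9847 rad.
With f = 0.5, the slerp weights are sin((1−f)δ)/sin δ = 0.5674 and sin(fδ)/sin δ = 0.5674.
Weighted sum of the unit vectors: (0.5674)·(-0.5111,0.2897,-0.8092) + (0.5674)·(-0.0615,0.9506,-0.3044) = (-0.3249, 0.7037, -0.6318).
Converting back: φ = atan2(z, √(x²+y²)) = -39.19°, λ = atan2(y, x) = 114.78°.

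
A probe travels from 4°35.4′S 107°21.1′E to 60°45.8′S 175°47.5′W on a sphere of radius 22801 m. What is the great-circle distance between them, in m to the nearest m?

With latitudes φ₁ = -4.590°, φ₂ = -60.763° and longitude difference Δλ = 76.857°:
cos c = sin φ₁ sin φ₂ + cos φ₁ cos φ₂ cos Δλ = (-0.0800)(-0.8726) + (0.9968)(0.4884)(0.2274) = 0.18053,
so c = arccos(0.18053) = 1.38927 rad.
Distance = R·c = 22801 × 1.3893 ≈ 31677 m.

31677 m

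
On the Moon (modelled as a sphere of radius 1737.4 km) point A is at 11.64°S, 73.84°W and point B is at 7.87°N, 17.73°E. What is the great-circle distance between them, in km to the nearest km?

2823 km

With latitudes φ₁ = -11.640°, φ₂ = 7.870° and longitude difference Δλ = 91.570°:
cos c = sin φ₁ sin φ₂ + cos φ₁ cos φ₂ cos Δλ = (-0.2018)(0.1369) + (0.9794)(0.9906)(-0.0274) = -0.05421,
so c = arccos(-0.05421) = 1.62503 rad.
Distance = R·c = 1737.4 × 1.6250 ≈ 2823 km.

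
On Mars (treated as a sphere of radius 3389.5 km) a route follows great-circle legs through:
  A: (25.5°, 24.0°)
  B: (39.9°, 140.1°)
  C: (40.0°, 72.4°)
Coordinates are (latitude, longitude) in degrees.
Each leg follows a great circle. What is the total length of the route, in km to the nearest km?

Leg A→B: central angle 1.5993 rad, distance 5420.7 km.
Leg B→C: central angle 0.8824 rad, distance 2990.8 km.
Total: 5420.7 + 2990.8 ≈ 8412 km.

8412 km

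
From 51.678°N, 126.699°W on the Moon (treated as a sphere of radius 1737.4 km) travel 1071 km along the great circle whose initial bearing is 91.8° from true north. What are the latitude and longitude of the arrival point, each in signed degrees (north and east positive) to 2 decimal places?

Angular distance δ = d/R = 1071/1737.4 = 0.61644 rad; initial bearing θ = 1.6022 rad.
sin φ₂ = sin φ₁ cos δ + cos φ₁ sin δ cos θ = (0.7845)(0.8159) + (0.6201)(0.5781)(-0.0314) = 0.6289, so φ₂ = 38.97°.
Δλ = atan2(sin θ sin δ cos φ₁, cos δ − sin φ₁ sin φ₂) = atan2(0.3583, 0.3226) = 48.005°.
λ₂ = -126.699° + 48.005° = -78.69°.

38.97°, -78.69°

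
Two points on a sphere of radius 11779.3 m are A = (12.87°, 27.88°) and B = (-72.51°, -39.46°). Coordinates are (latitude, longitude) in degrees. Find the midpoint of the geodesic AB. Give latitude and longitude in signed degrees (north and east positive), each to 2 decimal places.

-33.01°, 13.61°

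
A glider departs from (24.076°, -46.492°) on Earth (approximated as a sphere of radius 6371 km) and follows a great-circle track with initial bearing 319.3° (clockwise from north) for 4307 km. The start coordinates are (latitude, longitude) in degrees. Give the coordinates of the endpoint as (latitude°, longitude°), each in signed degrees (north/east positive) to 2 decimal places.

Angular distance δ = d/R = 4307/6371 = 0.67603 rad; initial bearing θ = 5.5728 rad.
sin φ₂ = sin φ₁ cos δ + cos φ₁ sin δ cos θ = (0.4079)(0.7801) + (0.9130)(0.6257)(0.7581) = 0.7513, so φ₂ = 48.71°.
Δλ = atan2(sin θ sin δ cos φ₁, cos δ − sin φ₁ sin φ₂) = atan2(-0.3725, 0.4736) = -38.190°.
λ₂ = -46.492° − 38.190° = -84.68°.

48.71°, -84.68°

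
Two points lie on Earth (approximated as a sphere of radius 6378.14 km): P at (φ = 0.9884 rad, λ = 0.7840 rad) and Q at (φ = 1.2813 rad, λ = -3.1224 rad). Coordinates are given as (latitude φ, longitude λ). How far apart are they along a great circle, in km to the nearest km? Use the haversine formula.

5187 km

With latitudes φ₁ = 56.631°, φ₂ = 73.413° and longitude difference Δλ = 136.180°:
Haversine: a = sin²(Δφ/2) + cos φ₁ cos φ₂ sin²(Δλ/2) = 0.0213 + (0.5500)(0.2855)(0.8608) = 0.15645.
Central angle c = 2·arcsin(√a) = 0.81330 rad.
Distance = R·c = 6378.14 × 0.8133 ≈ 5187 km.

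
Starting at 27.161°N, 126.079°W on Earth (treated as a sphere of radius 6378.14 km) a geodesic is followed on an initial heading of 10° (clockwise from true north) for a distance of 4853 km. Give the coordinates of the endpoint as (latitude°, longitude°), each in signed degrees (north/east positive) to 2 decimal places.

69.20°, -106.38°

Angular distance δ = d/R = 4853/6378.14 = 0.76088 rad; initial bearing θ = 0.1745 rad.
sin φ₂ = sin φ₁ cos δ + cos φ₁ sin δ cos θ = (0.4565)(0.7242) + (0.8897)(0.6896)(0.9848) = 0.9348, so φ₂ = 69.20°.
Δλ = atan2(sin θ sin δ cos φ₁, cos δ − sin φ₁ sin φ₂) = atan2(0.1065, 0.2975) = 19.703°.
λ₂ = -126.079° + 19.703° = -106.38°.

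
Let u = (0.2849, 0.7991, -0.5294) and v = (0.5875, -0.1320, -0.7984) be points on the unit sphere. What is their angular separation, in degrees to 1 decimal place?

61.0°

u·v = 0.4846; |u| = 1.0000, |v| = 1.0000.
cos θ = (u·v)/(|u||v|) = 0.4846, so θ = 61.0°.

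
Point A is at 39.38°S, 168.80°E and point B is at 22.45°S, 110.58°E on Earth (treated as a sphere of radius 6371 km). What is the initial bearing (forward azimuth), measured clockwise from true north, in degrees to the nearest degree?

Δλ = -58.220° = -1.0161 rad.
y = sin Δλ · cos φ₂ = (-0.8501)(0.9242) = -0.7857
x = cos φ₁ sin φ₂ − sin φ₁ cos φ₂ cos Δλ = (0.7730)(-0.3819) − (-0.6345)(0.9242)(0.5267) = 0.0136
θ = atan2(y, x) = -89.00°; adding 360° gives 271°.

271°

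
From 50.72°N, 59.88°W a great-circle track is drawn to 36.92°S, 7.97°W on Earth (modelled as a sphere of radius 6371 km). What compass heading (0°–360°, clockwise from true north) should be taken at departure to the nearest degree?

140°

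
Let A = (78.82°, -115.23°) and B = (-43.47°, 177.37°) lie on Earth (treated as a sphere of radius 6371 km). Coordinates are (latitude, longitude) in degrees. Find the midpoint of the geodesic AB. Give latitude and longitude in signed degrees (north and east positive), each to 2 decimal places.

19.67°, -170.02°

Central angle δ = 2.2406 rad. Interpolating on the sphere with fraction f = 0.5:
P = [sin((1−f)δ)·A + sin(fδ)·B] / sin δ = 1.1484·A + 1.1484·B in Cartesian coordinates,
giving P = (-0.9274, -0.1632, 0.3365), i.e. latitude 19.67°, longitude -170.02°.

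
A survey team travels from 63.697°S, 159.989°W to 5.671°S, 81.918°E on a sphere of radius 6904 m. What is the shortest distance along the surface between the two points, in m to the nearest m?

In radians: φ₁ = -1.1117, φ₂ = -0.0990, Δλ = -118.093° = -2.0611 rad.
cos c = sin φ₁ sin φ₂ + cos φ₁ cos φ₂ cos Δλ = (-0.8965)(-0.0988) + (0.4431)(0.9951)(-0.4709) = -0.11906,
so c = arccos(-0.11906) = 1.69014 rad.
Distance = R·c = 6904 × 1.6901 ≈ 11669 m.

11669 m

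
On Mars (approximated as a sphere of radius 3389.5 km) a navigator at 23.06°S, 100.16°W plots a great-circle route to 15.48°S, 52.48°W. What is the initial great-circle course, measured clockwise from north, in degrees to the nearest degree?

89°

Δλ = 47.680° = 0.8322 rad.
y = sin Δλ · cos φ₂ = (0.7394)(0.9637) = 0.7126
x = cos φ₁ sin φ₂ − sin φ₁ cos φ₂ cos Δλ = (0.9201)(-0.2669) − (-0.3917)(0.9637)(0.6733) = 0.0086
θ = atan2(y, x) = 89.31°, so the bearing is 89°.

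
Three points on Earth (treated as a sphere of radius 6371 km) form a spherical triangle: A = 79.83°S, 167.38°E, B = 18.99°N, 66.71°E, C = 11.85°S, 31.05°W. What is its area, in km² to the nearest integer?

87373970 km²

Side lengths (central angles): a = 1.7638, b = 1.5326, c = 1.9297 rad; semiperimeter s = 2.6130.
By l'Huilier's theorem, tan(E/4) = √[tan(s/2) tan((s−a)/2) tan((s−b)/2) tan((s−c)/2)], giving spherical excess E = 2.1526 rad.
Area = E·R² = 2.1526 × (6371)² ≈ 87373970 km².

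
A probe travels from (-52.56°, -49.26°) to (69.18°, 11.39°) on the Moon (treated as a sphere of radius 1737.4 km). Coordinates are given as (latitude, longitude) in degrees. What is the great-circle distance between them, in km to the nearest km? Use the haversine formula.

With latitudes φ₁ = -52.560°, φ₂ = 69.180° and longitude difference Δλ = 60.650°:
Haversine: a = sin²(Δφ/2) + cos φ₁ cos φ₂ sin²(Δλ/2) = 0.7630 + (0.6079)(0.3554)(0.2549) = 0.81812.
Central angle c = 2·arcsin(√a) = 2.26040 rad.
Distance = R·c = 1737.4 × 2.2604 ≈ 3927 km.

3927 km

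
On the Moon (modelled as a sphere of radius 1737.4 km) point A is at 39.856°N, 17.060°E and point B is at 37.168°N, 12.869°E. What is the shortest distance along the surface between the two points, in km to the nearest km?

129 km

Let φ₁ = 0.6956 rad, φ₂ = 0.6487 rad, and Δλ = -0.0731 rad.
cos c = sin φ₁ sin φ₂ + cos φ₁ cos φ₂ cos Δλ = (0.6409)(0.6042) + (0.7677)(0.7969)(0.9973) = 0.99726,
so c = arccos(0.99726) = 0.07399 rad.
Distance = R·c = 1737.4 × 0.0740 ≈ 129 km.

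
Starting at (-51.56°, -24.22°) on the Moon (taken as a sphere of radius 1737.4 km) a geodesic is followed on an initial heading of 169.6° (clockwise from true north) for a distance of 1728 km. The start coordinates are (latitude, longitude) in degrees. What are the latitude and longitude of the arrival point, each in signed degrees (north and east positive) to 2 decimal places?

-69.97°, 129.55°

Angular distance δ = d/R = 1728/1737.4 = 0.99459 rad; initial bearing θ = 2.9601 rad.
sin φ₂ = sin φ₁ cos δ + cos φ₁ sin δ cos θ = (-0.7833)(0.5448) + (0.6217)(0.8385)(-0.9836) = -0.9395, so φ₂ = -69.97°.
Δλ = atan2(sin θ sin δ cos φ₁, cos δ − sin φ₁ sin φ₂) = atan2(0.0941, -0.1910) = 153.774°.
λ₂ = -24.220° + 153.774° = 129.55°.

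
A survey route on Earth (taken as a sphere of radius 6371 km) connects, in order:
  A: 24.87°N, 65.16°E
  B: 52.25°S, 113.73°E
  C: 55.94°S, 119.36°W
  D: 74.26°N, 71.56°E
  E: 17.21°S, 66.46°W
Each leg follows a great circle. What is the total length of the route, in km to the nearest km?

47926 km

Leg A→B: central angle 1.5358 rad, distance 9784.5 km.
Leg B→C: central angle 1.1050 rad, distance 7040.0 km.
Leg C→D: central angle 2.8132 rad, distance 17923.0 km.
Leg D→E: central angle 2.0685 rad, distance 13178.4 km.
Total: 9784.5 + 7040.0 + 17923.0 + 13178.4 ≈ 47926 km.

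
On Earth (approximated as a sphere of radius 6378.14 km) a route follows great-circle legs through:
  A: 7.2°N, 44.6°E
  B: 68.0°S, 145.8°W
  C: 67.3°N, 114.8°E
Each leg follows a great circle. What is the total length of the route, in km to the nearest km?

Leg A→B: central angle 2.0735 rad, distance 13224.8 km.
Leg B→C: central angle 2.6445 rad, distance 16867.0 km.
Total: 13224.8 + 16867.0 ≈ 30092 km.

30092 km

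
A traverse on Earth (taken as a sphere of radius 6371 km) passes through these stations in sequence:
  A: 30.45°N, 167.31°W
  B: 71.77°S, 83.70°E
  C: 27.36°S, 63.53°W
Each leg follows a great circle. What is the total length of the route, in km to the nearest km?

22571 km

Leg A→B: central angle 2.1762 rad, distance 13864.7 km.
Leg B→C: central angle 1.3665 rad, distance 8705.9 km.
Total: 13864.7 + 8705.9 ≈ 22571 km.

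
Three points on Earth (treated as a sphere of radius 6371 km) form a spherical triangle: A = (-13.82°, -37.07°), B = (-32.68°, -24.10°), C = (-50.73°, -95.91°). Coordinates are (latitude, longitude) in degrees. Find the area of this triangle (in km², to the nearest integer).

Side lengths (central angles): a = 0.9467, b = 1.0438, c = 0.3886 rad; semiperimeter s = 1.1895.
By l'Huilier's theorem, tan(E/4) = √[tan(s/2) tan((s−a)/2) tan((s−b)/2) tan((s−c)/2)], giving spherical excess E = 0.2019 rad.
Area = E·R² = 0.2019 × (6371)² ≈ 8193272 km².

8193272 km²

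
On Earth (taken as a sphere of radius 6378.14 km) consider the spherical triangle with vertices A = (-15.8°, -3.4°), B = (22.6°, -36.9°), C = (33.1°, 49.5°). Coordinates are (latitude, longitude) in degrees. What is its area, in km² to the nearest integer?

25551668 km²

Side lengths (central angles): a = 1.3094, b = 1.2265, c = 0.8813 rad; semiperimeter s = 1.7086.
By l'Huilier's theorem, tan(E/4) = √[tan(s/2) tan((s−a)/2) tan((s−b)/2) tan((s−c)/2)], giving spherical excess E = 0.6281 rad.
Area = E·R² = 0.6281 × (6378.14)² ≈ 25551668 km².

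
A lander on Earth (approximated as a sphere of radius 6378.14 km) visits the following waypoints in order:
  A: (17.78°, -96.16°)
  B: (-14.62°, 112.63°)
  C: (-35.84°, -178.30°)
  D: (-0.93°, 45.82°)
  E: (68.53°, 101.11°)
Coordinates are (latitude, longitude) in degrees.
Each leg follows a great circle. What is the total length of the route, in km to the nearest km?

Leg A→B: central angle 2.6564 rad, distance 16942.9 km.
Leg B→C: central angle 1.1285 rad, distance 7197.8 km.
Leg C→D: central angle 2.1802 rad, distance 13905.6 km.
Leg D→E: central angle 1.3763 rad, distance 8778.2 km.
Total: 16942.9 + 7197.8 + 13905.6 + 8778.2 ≈ 46824 km.

46824 km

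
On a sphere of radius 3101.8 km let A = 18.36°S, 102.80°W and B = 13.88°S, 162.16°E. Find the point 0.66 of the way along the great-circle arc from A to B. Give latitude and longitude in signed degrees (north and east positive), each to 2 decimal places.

-21.58°, -166.57°

Central angle δ = 1.5762 rad. Interpolating on the sphere with fraction f = 0.66:
P = [sin((1−f)δ)·A + sin(fδ)·B] / sin δ = 0.5106·A + 0.8626·B in Cartesian coordinates,
giving P = (-0.9045, -0.2161, -0.3678), i.e. latitude -21.58°, longitude -166.57°.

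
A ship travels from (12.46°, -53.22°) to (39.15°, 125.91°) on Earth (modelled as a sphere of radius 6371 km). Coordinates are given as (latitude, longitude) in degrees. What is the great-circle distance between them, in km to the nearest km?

Let φ₁ = 0.2175 rad, φ₂ = 0.6833 rad, and Δλ = 3.1264 rad.
Haversine: a = sin²(Δφ/2) + cos φ₁ cos φ₂ sin²(Δλ/2) = 0.0533 + (0.9764)(0.7755)(0.9999) = 0.81046.
Central angle c = 2·arcsin(√a) = 2.24072 rad.
Distance = R·c = 6371 × 2.2407 ≈ 14276 km.

14276 km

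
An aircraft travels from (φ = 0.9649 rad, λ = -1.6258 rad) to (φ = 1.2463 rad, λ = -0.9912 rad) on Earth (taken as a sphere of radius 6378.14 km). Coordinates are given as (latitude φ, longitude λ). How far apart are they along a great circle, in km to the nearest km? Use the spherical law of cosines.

With latitudes φ₁ = 55.285°, φ₂ = 71.408° and longitude difference Δλ = 36.360°:
cos c = sin φ₁ sin φ₂ + cos φ₁ cos φ₂ cos Δλ = (0.8220)(0.9478) + (0.5695)(0.3188)(0.8053) = 0.92532,
so c = arccos(0.92532) = 0.38893 rad.
Distance = R·c = 6378.14 × 0.3889 ≈ 2481 km.

2481 km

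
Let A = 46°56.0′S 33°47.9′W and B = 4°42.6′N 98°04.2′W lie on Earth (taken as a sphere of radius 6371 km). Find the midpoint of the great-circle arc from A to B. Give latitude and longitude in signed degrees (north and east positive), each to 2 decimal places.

The central angle between A and B is δ = 1.3331 rad.
With f = 0.5, the slerp weights are sin((1−f)δ)/sin δ = 0.6362 and sin(fδ)/sin δ = 0.6362.
Weighted sum of the unit vectors: (0.6362)·(0.5674,-0.3798,-0.7306) + (0.6362)·(-0.1399,-0.9868,0.0821) = (0.2720, -0.8694, -0.4125).
Converting back: φ = atan2(z, √(x²+y²)) = -24.36°, λ = atan2(y, x) = -72.63°.

-24.36°, -72.63°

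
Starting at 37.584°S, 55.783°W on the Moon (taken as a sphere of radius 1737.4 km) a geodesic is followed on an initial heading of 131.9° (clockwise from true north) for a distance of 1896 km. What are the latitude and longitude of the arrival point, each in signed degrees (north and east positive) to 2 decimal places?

Angular distance δ = d/R = 1896/1737.4 = 1.09129 rad; initial bearing θ = 2.3021 rad.
sin φ₂ = sin φ₁ cos δ + cos φ₁ sin δ cos θ = (-0.6099)(0.4613) + (0.7925)(0.8872)(-0.6678) = -0.7509, so φ₂ = -48.67°.
Δλ = atan2(sin θ sin δ cos φ₁, cos δ − sin φ₁ sin φ₂) = atan2(0.5233, 0.0033) = 89.635°.
λ₂ = -55.783° + 89.635° = 33.85°.

-48.67°, 33.85°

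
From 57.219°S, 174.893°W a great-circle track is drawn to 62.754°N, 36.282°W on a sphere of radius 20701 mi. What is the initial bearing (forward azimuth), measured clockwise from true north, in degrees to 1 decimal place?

57.5°

Δλ = 138.611° = 2.4192 rad.
y = sin Δλ · cos φ₂ = (0.6612)(0.4578) = 0.3027
x = cos φ₁ sin φ₂ − sin φ₁ cos φ₂ cos Δλ = (0.5414)(0.8890) − (-0.8407)(0.4578)(-0.7502) = 0.1926
θ = atan2(y, x) = 57.53°, so the bearing is 57.5°.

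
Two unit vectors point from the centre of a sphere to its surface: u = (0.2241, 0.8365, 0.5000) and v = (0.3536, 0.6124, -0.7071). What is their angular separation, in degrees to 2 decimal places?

u·v = 0.2380; |u| = 1.0000, |v| = 1.0000.
cos θ = (u·v)/(|u||v|) = 0.2380, so θ = 76.23°.

76.23°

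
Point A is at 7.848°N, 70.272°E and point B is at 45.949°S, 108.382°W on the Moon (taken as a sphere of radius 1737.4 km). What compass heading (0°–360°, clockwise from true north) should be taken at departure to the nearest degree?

With φ₁ = 0.1370, φ₂ = -0.8020, Δλ = -3.1181 rad, the forward-azimuth formula gives
θ = atan2( sin Δλ cos φ₂ , cos φ₁ sin φ₂ − sin φ₁ cos φ₂ cos Δλ ) = atan2(-0.0163, -0.6171) = -178.48°.
Adding 360° brings this into [0°, 360°): 182°.

182°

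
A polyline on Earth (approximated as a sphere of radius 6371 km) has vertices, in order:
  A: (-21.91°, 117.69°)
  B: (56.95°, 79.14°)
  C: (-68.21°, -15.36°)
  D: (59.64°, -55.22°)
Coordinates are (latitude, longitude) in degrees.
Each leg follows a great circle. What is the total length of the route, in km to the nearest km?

39909 km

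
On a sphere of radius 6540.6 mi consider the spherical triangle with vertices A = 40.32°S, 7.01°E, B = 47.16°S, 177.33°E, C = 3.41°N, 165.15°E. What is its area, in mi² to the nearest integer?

29909145 mi²

Side lengths (central angles): a = 0.9022, b = 2.4111, c = 1.6074 rad; semiperimeter s = 2.4604.
By l'Huilier's theorem, tan(E/4) = √[tan(s/2) tan((s−a)/2) tan((s−b)/2) tan((s−c)/2)], giving spherical excess E = 0.6991 rad.
Area = E·R² = 0.6991 × (6540.6)² ≈ 29909145 mi².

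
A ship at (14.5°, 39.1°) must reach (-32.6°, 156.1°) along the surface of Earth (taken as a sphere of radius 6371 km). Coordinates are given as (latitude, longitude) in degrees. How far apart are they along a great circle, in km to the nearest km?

In radians: φ₁ = 0.2531, φ₂ = -0.5690, Δλ = 117.000° = 2.0420 rad.
cos c = sin φ₁ sin φ₂ + cos φ₁ cos φ₂ cos Δλ = (0.2504)(-0.5388) + (0.9681)(0.8425)(-0.4540) = -0.50518,
so c = arccos(-0.50518) = 2.10039 rad.
Distance = R·c = 6371 × 2.1004 ≈ 13382 km.

13382 km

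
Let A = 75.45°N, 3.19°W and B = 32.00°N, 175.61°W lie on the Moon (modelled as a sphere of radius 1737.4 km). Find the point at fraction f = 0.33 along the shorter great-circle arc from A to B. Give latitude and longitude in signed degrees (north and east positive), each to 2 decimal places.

Central angle δ = 1.2643 rad. Interpolating on the sphere with fraction f = 0.33:
P = [sin((1−f)δ)·A + sin(fδ)·B] / sin δ = 0.7860·A + 0.4250·B in Cartesian coordinates,
giving P = (-0.1622, -0.0386, 0.9860), i.e. latitude 80.40°, longitude -166.62°.

80.40°, -166.62°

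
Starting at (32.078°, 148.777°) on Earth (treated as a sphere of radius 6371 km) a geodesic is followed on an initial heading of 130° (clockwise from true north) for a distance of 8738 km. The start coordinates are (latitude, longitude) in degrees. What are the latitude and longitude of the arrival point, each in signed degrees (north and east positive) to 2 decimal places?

Angular distance δ = d/R = 8738/6371 = 1.37153 rad; initial bearing θ = 2.2689 rad.
sin φ₂ = sin φ₁ cos δ + cos φ₁ sin δ cos θ = (0.5311)(0.1980) + (0.8473)(0.9802)(-0.6428) = -0.4287, so φ₂ = -25.39°.
Δλ = atan2(sin θ sin δ cos φ₁, cos δ − sin φ₁ sin φ₂) = atan2(0.6362, 0.4256) = 56.217°.
λ₂ = 148.777° + 56.217° = 204.99° → -155.01° after wrapping to (−180°, 180°].

-25.39°, -155.01°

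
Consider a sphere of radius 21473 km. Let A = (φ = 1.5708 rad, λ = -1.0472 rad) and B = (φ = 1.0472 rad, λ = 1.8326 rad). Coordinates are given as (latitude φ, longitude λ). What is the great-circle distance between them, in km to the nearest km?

11243 km

Let φ₁ = 1.5708 rad, φ₂ = 1.0472 rad, and Δλ = 2.8798 rad.
cos c = sin φ₁ sin φ₂ + cos φ₁ cos φ₂ cos Δλ = (1.0000)(0.8660) + (-0.0000)(0.5000)(-0.9659) = 0.86603,
so c = arccos(0.86603) = 0.52359 rad.
Distance = R·c = 21473 × 0.5236 ≈ 11243 km.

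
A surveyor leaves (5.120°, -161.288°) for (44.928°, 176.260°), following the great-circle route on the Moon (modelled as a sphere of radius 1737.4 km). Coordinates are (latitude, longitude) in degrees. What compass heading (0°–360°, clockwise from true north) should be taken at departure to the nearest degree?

337°

With φ₁ = 0.0894, φ₂ = 0.7841, Δλ = -0.3919 rad, the forward-azimuth formula gives
θ = atan2( sin Δλ cos φ₂ , cos φ₁ sin φ₂ − sin φ₁ cos φ₂ cos Δλ ) = atan2(-0.2704, 0.6450) = -22.74°.
Adding 360° brings this into [0°, 360°): 337°.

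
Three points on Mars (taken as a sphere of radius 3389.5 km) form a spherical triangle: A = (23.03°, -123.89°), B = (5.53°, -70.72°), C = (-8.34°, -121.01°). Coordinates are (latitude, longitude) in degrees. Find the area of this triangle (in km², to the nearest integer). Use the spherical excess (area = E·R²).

Side lengths (central angles): a = 0.9081, b = 0.5497, c = 0.9437 rad; semiperimeter s = 1.2008.
By l'Huilier's theorem, tan(E/4) = √[tan(s/2) tan((s−a)/2) tan((s−b)/2) tan((s−c)/2)], giving spherical excess E = 0.2650 rad.
Area = E·R² = 0.2650 × (3389.5)² ≈ 3044588 km².

3044588 km²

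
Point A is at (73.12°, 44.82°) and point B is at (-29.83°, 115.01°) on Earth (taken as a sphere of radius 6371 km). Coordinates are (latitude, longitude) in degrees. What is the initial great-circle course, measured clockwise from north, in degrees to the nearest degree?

Δλ = 70.190° = 1.2250 rad.
y = sin Δλ · cos φ₂ = (0.9408)(0.8675) = 0.8162
x = cos φ₁ sin φ₂ − sin φ₁ cos φ₂ cos Δλ = (0.2904)(-0.4974) − (0.9569)(0.8675)(0.3389) = -0.4258
θ = atan2(y, x) = 117.55°, so the bearing is 118°.

118°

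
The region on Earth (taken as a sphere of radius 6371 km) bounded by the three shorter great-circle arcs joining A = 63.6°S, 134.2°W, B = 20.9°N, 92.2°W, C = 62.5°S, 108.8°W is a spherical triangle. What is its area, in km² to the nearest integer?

6569698 km²

Side lengths (central angles): a = 1.4737, b = 0.2005, c = 1.5816 rad; semiperimeter s = 1.6279.
By l'Huilier's theorem, tan(E/4) = √[tan(s/2) tan((s−a)/2) tan((s−b)/2) tan((s−c)/2)], giving spherical excess E = 0.1619 rad.
Area = E·R² = 0.1619 × (6371)² ≈ 6569698 km².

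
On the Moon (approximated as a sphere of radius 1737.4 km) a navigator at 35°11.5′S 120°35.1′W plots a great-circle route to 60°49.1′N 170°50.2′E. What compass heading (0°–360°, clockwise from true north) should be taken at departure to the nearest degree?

331°

With φ₁ = -0.6142, φ₂ = 1.0615, Δλ = -1.1969 rad, the forward-azimuth formula gives
θ = atan2( sin Δλ cos φ₂ , cos φ₁ sin φ₂ − sin φ₁ cos φ₂ cos Δλ ) = atan2(-0.4539, 0.8161) = -29.08°.
Adding 360° brings this into [0°, 360°): 331°.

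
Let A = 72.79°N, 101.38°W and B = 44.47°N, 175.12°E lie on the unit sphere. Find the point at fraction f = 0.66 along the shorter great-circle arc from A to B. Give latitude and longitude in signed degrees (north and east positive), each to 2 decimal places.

58.28°, -172.78°

The central angle between A and B is δ = 0.8051 rad.
With f = 0.66, the slerp weights are sin((1−f)δ)/sin δ = 0.3750 and sin(fδ)/sin δ = 0.7029.
Weighted sum of the unit vectors: (0.3750)·(-0.0584,-0.2901,0.9552) + (0.7029)·(-0.7110,0.0607,0.7005) = (-0.5217, -0.0661, 0.8506).
Converting back: φ = atan2(z, √(x²+y²)) = 58.28°, λ = atan2(y, x) = -172.78°.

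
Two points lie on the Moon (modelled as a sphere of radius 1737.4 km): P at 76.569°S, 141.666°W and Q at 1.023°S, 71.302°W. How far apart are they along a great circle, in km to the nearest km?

Let φ₁ = -1.3364 rad, φ₂ = -0.0179 rad, and Δλ = 1.2281 rad.
Haversine: a = sin²(Δφ/2) + cos φ₁ cos φ₂ sin²(Δλ/2) = 0.3752 + (0.2323)(0.9998)(0.3320) = 0.45230.
Central angle c = 2·arcsin(√a) = 1.47524 rad.
Distance = R·c = 1737.4 × 1.4752 ≈ 2563 km.

2563 km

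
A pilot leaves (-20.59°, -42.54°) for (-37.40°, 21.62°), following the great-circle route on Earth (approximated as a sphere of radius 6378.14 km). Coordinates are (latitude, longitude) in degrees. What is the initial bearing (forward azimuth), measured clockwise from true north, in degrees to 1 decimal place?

122.0°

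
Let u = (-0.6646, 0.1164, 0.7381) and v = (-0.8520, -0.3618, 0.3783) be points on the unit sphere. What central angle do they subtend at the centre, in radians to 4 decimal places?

0.6379 rad

u·v = 0.8033; |u| = 1.0000, |v| = 1.0000.
cos θ = (u·v)/(|u||v|) = 0.8034, so θ = 0.6379 rad.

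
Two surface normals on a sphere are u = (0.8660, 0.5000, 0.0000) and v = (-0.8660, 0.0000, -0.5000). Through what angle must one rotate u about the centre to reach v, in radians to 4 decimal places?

u·v = -0.7500; |u| = 1.0000, |v| = 1.0000.
cos θ = (u·v)/(|u||v|) = -0.7500, so θ = 2.4188 rad.

2.4188 rad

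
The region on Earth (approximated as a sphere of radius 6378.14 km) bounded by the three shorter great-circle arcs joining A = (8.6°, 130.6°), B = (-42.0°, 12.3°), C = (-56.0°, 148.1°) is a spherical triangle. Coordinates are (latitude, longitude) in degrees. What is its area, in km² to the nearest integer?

42162764 km²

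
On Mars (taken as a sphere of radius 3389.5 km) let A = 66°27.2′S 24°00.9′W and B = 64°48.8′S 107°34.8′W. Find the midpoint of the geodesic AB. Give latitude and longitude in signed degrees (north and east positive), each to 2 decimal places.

Central angle δ = 0.5574 rad. Interpolating on the sphere with fraction f = 0.5:
P = [sin((1−f)δ)·A + sin(fδ)·B] / sin δ = 0.5201·A + 0.5201·B in Cartesian coordinates,
giving P = (0.1229, -0.2955, -0.9474), i.e. latitude -71.33°, longitude -67.41°.

-71.33°, -67.41°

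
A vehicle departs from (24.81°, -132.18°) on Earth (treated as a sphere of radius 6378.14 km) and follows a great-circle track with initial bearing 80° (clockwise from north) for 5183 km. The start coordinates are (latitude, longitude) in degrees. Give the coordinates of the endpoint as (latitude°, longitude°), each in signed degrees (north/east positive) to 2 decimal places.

23.76°, -80.80°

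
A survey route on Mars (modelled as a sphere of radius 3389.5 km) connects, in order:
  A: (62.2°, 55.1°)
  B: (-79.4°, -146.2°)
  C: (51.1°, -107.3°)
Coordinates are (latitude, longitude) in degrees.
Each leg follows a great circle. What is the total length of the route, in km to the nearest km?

17402 km

Leg A→B: central angle 2.8222 rad, distance 9565.8 km.
Leg B→C: central angle 2.3118 rad, distance 7836.0 km.
Total: 9565.8 + 7836.0 ≈ 17402 km.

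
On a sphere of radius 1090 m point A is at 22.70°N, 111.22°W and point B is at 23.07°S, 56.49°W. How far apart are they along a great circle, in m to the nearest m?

1335 m

In radians: φ₁ = 0.3962, φ₂ = -0.4026, Δλ = 54.730° = 0.9552 rad.
Haversine: a = sin²(Δφ/2) + cos φ₁ cos φ₂ sin²(Δλ/2) = 0.1512 + (0.9225)(0.9200)(0.2113) = 0.33056.
Central angle c = 2·arcsin(√a) = 1.22507 rad.
Distance = R·c = 1090 × 1.2251 ≈ 1335 m.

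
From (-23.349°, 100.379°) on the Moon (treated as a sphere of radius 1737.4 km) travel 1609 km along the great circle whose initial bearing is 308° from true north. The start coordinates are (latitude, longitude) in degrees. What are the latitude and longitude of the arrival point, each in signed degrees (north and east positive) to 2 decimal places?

Angular distance δ = d/R = 1609/1737.4 = 0.92610 rad; initial bearing θ = 5.3756 rad.
sin φ₂ = sin φ₁ cos δ + cos φ₁ sin δ cos θ = (-0.3963)(0.6010) + (0.9181)(0.7993)(0.6157) = 0.2136, so φ₂ = 12.33°.
Δλ = atan2(sin θ sin δ cos φ₁, cos δ − sin φ₁ sin φ₂) = atan2(-0.5783, 0.6856) = -40.145°.
λ₂ = 100.379° − 40.145° = 60.23°.

12.33°, 60.23°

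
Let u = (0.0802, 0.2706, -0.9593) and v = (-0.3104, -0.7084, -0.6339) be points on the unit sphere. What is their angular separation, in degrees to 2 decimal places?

66.95°

u·v = 0.3915; |u| = 1.0000, |v| = 1.0000.
cos θ = (u·v)/(|u||v|) = 0.3915, so θ = 66.95°.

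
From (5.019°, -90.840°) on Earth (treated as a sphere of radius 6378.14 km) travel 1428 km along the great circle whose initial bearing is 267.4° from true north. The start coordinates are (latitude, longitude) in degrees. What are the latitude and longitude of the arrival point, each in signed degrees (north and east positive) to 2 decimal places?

4.32°, -103.69°

Angular distance δ = d/R = 1428/6378.14 = 0.22389 rad; initial bearing θ = 4.6670 rad.
sin φ₂ = sin φ₁ cos δ + cos φ₁ sin δ cos θ = (0.0875)(0.9750) + (0.9962)(0.2220)(-0.0454) = 0.0753, so φ₂ = 4.32°.
Δλ = atan2(sin θ sin δ cos φ₁, cos δ − sin φ₁ sin φ₂) = atan2(-0.2209, 0.9685) = -12.852°.
λ₂ = -90.840° − 12.852° = -103.69°.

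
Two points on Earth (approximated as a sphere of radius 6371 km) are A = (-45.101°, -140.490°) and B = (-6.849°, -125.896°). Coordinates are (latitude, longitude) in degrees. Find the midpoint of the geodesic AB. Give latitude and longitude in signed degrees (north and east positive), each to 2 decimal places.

Central angle δ = 0.7033 rad. Interpolating on the sphere with fraction f = 0.5:
P = [sin((1−f)δ)·A + sin(fδ)·B] / sin δ = 0.5326·A + 0.5326·B in Cartesian coordinates,
giving P = (-0.6001, -0.6675, -0.4408), i.e. latitude -26.15°, longitude -131.95°.

-26.15°, -131.95°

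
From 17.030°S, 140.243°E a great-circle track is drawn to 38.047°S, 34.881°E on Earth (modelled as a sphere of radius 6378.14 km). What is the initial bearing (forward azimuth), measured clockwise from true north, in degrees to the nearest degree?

With φ₁ = -0.2972, φ₂ = -0.6640, Δλ = -1.8389 rad, the forward-azimuth formula gives
θ = atan2( sin Δλ cos φ₂ , cos φ₁ sin φ₂ − sin φ₁ cos φ₂ cos Δλ ) = atan2(-0.7594, -0.6504) = -130.58°.
Adding 360° brings this into [0°, 360°): 229°.

229°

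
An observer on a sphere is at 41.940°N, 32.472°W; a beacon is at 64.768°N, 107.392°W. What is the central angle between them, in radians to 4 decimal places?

In radians: φ₁ = 0.7320, φ₂ = 1.1304, Δλ = -74.920° = -1.3076 rad.
cos c = sin φ₁ sin φ₂ + cos φ₁ cos φ₂ cos Δλ = (0.6684)(0.9046) + (0.7438)(0.4263)(0.2602) = 0.68708,
so c = arccos(0.68708) = 0.81333 rad.
So the angular separation is 0.8133 rad.

0.8133 rad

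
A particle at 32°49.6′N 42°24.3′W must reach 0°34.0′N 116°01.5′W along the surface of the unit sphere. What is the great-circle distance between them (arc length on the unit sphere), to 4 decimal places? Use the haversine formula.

With latitudes φ₁ = 32.827°, φ₂ = 0.567° and longitude difference Δλ = -73.620°:
Haversine: a = sin²(Δφ/2) + cos φ₁ cos φ₂ sin²(Δλ/2) = 0.0772 + (0.8403)(1.0000)(0.3590) = 0.37884.
Central angle c = 2·arcsin(√a) = 1.32604 rad.
On the unit sphere the arc length equals the central angle: 1.3260.

1.3260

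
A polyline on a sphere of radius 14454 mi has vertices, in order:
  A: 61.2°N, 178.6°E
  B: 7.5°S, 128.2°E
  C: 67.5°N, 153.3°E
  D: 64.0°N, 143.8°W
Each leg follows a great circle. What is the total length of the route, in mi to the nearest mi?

Leg A→B: central angle 1.3796 rad, distance 19940.2 mi.
Leg B→C: central angle 1.3459 rad, distance 19453.9 mi.
Leg C→D: central angle 0.4352 rad, distance 6289.9 mi.
Total: 19940.2 + 19453.9 + 6289.9 ≈ 45684 mi.

45684 mi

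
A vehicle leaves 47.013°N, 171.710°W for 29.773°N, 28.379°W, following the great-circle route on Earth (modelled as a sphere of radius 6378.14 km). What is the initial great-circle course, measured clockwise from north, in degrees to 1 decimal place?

With φ₁ = 0.8205, φ₂ = 0.5196, Δλ = 2.5016 rad, the forward-azimuth formula gives
θ = atan2( sin Δλ cos φ₂ , cos φ₁ sin φ₂ − sin φ₁ cos φ₂ cos Δλ ) = atan2(0.5184, 0.8479) = 31.44°.
So the initial bearing is 31.4°.

31.4°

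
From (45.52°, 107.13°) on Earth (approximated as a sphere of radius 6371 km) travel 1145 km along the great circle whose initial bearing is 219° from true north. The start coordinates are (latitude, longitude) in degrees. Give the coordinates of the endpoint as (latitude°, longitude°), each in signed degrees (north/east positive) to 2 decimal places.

37.21°, 99.01°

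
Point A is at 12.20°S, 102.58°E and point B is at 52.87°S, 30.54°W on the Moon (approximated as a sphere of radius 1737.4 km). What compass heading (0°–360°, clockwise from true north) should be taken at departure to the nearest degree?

With φ₁ = -0.2129, φ₂ = -0.9228, Δλ = -2.3234 rad, the forward-azimuth formula gives
θ = atan2( sin Δλ cos φ₂ , cos φ₁ sin φ₂ − sin φ₁ cos φ₂ cos Δλ ) = atan2(-0.4406, -0.8665) = -153.05°.
Adding 360° brings this into [0°, 360°): 207°.

207°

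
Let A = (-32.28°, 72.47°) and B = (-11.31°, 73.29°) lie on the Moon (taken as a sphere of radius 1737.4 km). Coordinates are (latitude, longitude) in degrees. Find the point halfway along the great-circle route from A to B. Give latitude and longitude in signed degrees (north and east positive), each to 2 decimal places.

-21.80°, 72.91°

Central angle δ = 0.3662 rad. Interpolating on the sphere with fraction f = 0.5:
P = [sin((1−f)δ)·A + sin(fδ)·B] / sin δ = 0.5085·A + 0.5085·B in Cartesian coordinates,
giving P = (0.2729, 0.8875, -0.3713), i.e. latitude -21.80°, longitude 72.91°.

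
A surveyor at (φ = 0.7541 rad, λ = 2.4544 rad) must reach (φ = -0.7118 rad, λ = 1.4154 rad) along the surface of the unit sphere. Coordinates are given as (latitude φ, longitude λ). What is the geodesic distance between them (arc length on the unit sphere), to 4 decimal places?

1.7389

In radians: φ₁ = 0.7541, φ₂ = -0.7118, Δλ = -59.530° = -1.0390 rad.
cos c = sin φ₁ sin φ₂ + cos φ₁ cos φ₂ cos Δλ = (0.6846)(-0.6532) + (0.7289)(0.7572)(0.5071) = -0.16734,
so c = arccos(-0.16734) = 1.73893 rad.
On the unit sphere the arc length equals the central angle: 1.7389.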